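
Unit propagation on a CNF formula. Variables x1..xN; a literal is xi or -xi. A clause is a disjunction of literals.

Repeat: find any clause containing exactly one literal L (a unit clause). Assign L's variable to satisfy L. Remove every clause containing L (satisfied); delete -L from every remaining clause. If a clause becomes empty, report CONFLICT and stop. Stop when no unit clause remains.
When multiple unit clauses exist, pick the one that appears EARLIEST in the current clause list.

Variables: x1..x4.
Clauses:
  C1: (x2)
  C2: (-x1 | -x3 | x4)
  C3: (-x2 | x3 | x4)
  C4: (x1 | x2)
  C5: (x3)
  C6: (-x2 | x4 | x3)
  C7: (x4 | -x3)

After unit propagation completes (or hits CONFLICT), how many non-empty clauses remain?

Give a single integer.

unit clause [2] forces x2=T; simplify:
  drop -2 from [-2, 3, 4] -> [3, 4]
  drop -2 from [-2, 4, 3] -> [4, 3]
  satisfied 2 clause(s); 5 remain; assigned so far: [2]
unit clause [3] forces x3=T; simplify:
  drop -3 from [-1, -3, 4] -> [-1, 4]
  drop -3 from [4, -3] -> [4]
  satisfied 3 clause(s); 2 remain; assigned so far: [2, 3]
unit clause [4] forces x4=T; simplify:
  satisfied 2 clause(s); 0 remain; assigned so far: [2, 3, 4]

Answer: 0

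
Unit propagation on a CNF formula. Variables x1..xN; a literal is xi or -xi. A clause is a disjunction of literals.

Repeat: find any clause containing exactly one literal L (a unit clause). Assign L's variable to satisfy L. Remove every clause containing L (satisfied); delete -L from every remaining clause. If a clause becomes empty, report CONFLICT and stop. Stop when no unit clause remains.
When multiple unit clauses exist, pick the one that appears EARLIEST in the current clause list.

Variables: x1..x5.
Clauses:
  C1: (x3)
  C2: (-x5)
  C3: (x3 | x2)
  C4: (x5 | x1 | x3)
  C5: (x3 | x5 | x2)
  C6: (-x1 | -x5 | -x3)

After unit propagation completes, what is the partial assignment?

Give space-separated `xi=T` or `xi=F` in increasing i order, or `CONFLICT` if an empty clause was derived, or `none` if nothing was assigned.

Answer: x3=T x5=F

Derivation:
unit clause [3] forces x3=T; simplify:
  drop -3 from [-1, -5, -3] -> [-1, -5]
  satisfied 4 clause(s); 2 remain; assigned so far: [3]
unit clause [-5] forces x5=F; simplify:
  satisfied 2 clause(s); 0 remain; assigned so far: [3, 5]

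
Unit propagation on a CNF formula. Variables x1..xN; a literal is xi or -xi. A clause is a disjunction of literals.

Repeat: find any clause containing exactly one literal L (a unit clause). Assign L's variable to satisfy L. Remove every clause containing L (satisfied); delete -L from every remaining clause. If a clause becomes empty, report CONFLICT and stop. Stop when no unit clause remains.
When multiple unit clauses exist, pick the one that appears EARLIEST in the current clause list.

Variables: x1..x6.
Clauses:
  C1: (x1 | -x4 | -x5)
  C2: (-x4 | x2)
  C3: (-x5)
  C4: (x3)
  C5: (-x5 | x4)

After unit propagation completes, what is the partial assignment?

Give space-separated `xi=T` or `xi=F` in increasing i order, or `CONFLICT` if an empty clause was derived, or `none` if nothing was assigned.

unit clause [-5] forces x5=F; simplify:
  satisfied 3 clause(s); 2 remain; assigned so far: [5]
unit clause [3] forces x3=T; simplify:
  satisfied 1 clause(s); 1 remain; assigned so far: [3, 5]

Answer: x3=T x5=F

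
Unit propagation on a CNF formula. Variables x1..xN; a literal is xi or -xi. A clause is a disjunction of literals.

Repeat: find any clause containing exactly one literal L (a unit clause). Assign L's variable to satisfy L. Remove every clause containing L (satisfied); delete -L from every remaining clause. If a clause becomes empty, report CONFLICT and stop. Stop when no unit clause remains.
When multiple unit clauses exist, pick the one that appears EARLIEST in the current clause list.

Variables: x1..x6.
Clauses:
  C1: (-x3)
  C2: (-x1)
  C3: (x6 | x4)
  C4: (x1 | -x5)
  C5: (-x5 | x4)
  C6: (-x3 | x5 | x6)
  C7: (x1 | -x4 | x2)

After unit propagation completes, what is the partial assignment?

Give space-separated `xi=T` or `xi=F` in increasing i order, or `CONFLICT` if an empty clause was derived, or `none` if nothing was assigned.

unit clause [-3] forces x3=F; simplify:
  satisfied 2 clause(s); 5 remain; assigned so far: [3]
unit clause [-1] forces x1=F; simplify:
  drop 1 from [1, -5] -> [-5]
  drop 1 from [1, -4, 2] -> [-4, 2]
  satisfied 1 clause(s); 4 remain; assigned so far: [1, 3]
unit clause [-5] forces x5=F; simplify:
  satisfied 2 clause(s); 2 remain; assigned so far: [1, 3, 5]

Answer: x1=F x3=F x5=F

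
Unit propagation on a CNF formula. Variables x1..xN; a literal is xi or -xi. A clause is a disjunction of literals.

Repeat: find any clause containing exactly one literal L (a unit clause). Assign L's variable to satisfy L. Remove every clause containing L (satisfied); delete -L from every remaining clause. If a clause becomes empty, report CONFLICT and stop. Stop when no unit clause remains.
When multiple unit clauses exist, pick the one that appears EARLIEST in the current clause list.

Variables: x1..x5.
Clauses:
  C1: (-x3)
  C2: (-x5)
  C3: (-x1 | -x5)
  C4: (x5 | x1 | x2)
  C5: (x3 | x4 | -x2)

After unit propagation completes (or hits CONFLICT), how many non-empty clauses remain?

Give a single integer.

unit clause [-3] forces x3=F; simplify:
  drop 3 from [3, 4, -2] -> [4, -2]
  satisfied 1 clause(s); 4 remain; assigned so far: [3]
unit clause [-5] forces x5=F; simplify:
  drop 5 from [5, 1, 2] -> [1, 2]
  satisfied 2 clause(s); 2 remain; assigned so far: [3, 5]

Answer: 2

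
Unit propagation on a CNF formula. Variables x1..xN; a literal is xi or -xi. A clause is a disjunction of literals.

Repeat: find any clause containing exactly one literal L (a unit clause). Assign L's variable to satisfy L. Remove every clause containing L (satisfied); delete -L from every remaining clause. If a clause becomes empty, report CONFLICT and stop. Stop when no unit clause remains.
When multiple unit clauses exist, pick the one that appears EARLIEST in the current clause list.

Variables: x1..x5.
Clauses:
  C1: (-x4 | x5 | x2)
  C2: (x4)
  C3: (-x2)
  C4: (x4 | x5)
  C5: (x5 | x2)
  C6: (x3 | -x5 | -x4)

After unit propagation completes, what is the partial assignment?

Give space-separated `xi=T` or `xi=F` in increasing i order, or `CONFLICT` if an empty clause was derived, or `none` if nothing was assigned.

unit clause [4] forces x4=T; simplify:
  drop -4 from [-4, 5, 2] -> [5, 2]
  drop -4 from [3, -5, -4] -> [3, -5]
  satisfied 2 clause(s); 4 remain; assigned so far: [4]
unit clause [-2] forces x2=F; simplify:
  drop 2 from [5, 2] -> [5]
  drop 2 from [5, 2] -> [5]
  satisfied 1 clause(s); 3 remain; assigned so far: [2, 4]
unit clause [5] forces x5=T; simplify:
  drop -5 from [3, -5] -> [3]
  satisfied 2 clause(s); 1 remain; assigned so far: [2, 4, 5]
unit clause [3] forces x3=T; simplify:
  satisfied 1 clause(s); 0 remain; assigned so far: [2, 3, 4, 5]

Answer: x2=F x3=T x4=T x5=T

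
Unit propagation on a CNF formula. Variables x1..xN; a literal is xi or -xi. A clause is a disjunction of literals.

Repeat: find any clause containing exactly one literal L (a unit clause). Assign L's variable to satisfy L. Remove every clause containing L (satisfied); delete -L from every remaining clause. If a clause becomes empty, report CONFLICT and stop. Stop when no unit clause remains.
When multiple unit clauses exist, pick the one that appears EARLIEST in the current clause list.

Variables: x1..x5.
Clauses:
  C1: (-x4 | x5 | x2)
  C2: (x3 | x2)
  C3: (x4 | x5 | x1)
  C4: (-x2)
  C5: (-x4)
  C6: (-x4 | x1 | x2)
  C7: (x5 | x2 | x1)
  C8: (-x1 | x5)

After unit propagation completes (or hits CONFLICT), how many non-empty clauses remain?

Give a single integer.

unit clause [-2] forces x2=F; simplify:
  drop 2 from [-4, 5, 2] -> [-4, 5]
  drop 2 from [3, 2] -> [3]
  drop 2 from [-4, 1, 2] -> [-4, 1]
  drop 2 from [5, 2, 1] -> [5, 1]
  satisfied 1 clause(s); 7 remain; assigned so far: [2]
unit clause [3] forces x3=T; simplify:
  satisfied 1 clause(s); 6 remain; assigned so far: [2, 3]
unit clause [-4] forces x4=F; simplify:
  drop 4 from [4, 5, 1] -> [5, 1]
  satisfied 3 clause(s); 3 remain; assigned so far: [2, 3, 4]

Answer: 3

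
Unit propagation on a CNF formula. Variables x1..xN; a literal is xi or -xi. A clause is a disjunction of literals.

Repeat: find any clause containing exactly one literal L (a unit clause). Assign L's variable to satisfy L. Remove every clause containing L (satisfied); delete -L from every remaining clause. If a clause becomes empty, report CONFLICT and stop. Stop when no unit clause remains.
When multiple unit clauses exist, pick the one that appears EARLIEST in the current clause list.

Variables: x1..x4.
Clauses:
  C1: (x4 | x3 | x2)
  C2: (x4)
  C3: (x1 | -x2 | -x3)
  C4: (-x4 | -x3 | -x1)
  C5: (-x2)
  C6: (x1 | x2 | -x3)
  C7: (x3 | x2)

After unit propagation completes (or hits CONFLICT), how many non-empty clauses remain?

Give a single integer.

Answer: 0

Derivation:
unit clause [4] forces x4=T; simplify:
  drop -4 from [-4, -3, -1] -> [-3, -1]
  satisfied 2 clause(s); 5 remain; assigned so far: [4]
unit clause [-2] forces x2=F; simplify:
  drop 2 from [1, 2, -3] -> [1, -3]
  drop 2 from [3, 2] -> [3]
  satisfied 2 clause(s); 3 remain; assigned so far: [2, 4]
unit clause [3] forces x3=T; simplify:
  drop -3 from [-3, -1] -> [-1]
  drop -3 from [1, -3] -> [1]
  satisfied 1 clause(s); 2 remain; assigned so far: [2, 3, 4]
unit clause [-1] forces x1=F; simplify:
  drop 1 from [1] -> [] (empty!)
  satisfied 1 clause(s); 1 remain; assigned so far: [1, 2, 3, 4]
CONFLICT (empty clause)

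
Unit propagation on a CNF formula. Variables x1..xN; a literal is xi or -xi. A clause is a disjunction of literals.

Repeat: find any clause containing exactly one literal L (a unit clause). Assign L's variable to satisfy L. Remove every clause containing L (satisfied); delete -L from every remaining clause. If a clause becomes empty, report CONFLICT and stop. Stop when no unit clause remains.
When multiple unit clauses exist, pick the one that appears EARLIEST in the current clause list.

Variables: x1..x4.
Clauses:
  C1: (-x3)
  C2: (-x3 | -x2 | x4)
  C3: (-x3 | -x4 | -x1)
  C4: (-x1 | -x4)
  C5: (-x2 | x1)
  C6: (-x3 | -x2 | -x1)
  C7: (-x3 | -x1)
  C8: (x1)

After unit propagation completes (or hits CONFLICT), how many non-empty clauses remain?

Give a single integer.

unit clause [-3] forces x3=F; simplify:
  satisfied 5 clause(s); 3 remain; assigned so far: [3]
unit clause [1] forces x1=T; simplify:
  drop -1 from [-1, -4] -> [-4]
  satisfied 2 clause(s); 1 remain; assigned so far: [1, 3]
unit clause [-4] forces x4=F; simplify:
  satisfied 1 clause(s); 0 remain; assigned so far: [1, 3, 4]

Answer: 0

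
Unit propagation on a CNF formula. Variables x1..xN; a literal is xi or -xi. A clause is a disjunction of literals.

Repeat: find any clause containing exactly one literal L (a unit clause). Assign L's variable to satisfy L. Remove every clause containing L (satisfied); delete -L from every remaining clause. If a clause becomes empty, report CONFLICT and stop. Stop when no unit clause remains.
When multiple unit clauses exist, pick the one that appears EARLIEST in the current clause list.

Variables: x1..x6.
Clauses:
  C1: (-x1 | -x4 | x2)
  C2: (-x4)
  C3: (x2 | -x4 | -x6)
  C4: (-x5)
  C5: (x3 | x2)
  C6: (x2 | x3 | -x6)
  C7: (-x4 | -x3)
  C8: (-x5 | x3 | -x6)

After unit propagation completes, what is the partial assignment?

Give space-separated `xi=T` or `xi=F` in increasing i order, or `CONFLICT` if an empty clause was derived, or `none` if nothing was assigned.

Answer: x4=F x5=F

Derivation:
unit clause [-4] forces x4=F; simplify:
  satisfied 4 clause(s); 4 remain; assigned so far: [4]
unit clause [-5] forces x5=F; simplify:
  satisfied 2 clause(s); 2 remain; assigned so far: [4, 5]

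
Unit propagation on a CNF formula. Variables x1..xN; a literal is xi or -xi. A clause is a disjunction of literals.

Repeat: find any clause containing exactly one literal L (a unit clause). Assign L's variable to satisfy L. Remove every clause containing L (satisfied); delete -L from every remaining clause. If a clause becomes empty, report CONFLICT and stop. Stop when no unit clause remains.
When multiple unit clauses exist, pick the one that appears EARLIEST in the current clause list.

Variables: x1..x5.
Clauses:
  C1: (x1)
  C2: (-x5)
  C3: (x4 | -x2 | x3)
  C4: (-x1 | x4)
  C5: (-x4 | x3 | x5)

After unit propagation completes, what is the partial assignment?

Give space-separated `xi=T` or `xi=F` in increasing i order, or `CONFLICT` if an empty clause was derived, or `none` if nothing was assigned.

unit clause [1] forces x1=T; simplify:
  drop -1 from [-1, 4] -> [4]
  satisfied 1 clause(s); 4 remain; assigned so far: [1]
unit clause [-5] forces x5=F; simplify:
  drop 5 from [-4, 3, 5] -> [-4, 3]
  satisfied 1 clause(s); 3 remain; assigned so far: [1, 5]
unit clause [4] forces x4=T; simplify:
  drop -4 from [-4, 3] -> [3]
  satisfied 2 clause(s); 1 remain; assigned so far: [1, 4, 5]
unit clause [3] forces x3=T; simplify:
  satisfied 1 clause(s); 0 remain; assigned so far: [1, 3, 4, 5]

Answer: x1=T x3=T x4=T x5=F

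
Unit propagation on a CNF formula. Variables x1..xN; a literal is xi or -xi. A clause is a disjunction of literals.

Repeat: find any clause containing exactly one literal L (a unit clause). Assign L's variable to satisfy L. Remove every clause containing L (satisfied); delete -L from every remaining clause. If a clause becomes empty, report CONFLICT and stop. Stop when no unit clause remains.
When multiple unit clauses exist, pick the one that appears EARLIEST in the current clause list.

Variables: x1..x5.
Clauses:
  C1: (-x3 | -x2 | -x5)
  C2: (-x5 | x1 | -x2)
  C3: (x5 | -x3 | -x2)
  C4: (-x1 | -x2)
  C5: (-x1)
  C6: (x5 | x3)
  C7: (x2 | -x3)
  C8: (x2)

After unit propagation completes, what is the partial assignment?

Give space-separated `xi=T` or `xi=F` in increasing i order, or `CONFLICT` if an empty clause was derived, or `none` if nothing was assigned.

Answer: CONFLICT

Derivation:
unit clause [-1] forces x1=F; simplify:
  drop 1 from [-5, 1, -2] -> [-5, -2]
  satisfied 2 clause(s); 6 remain; assigned so far: [1]
unit clause [2] forces x2=T; simplify:
  drop -2 from [-3, -2, -5] -> [-3, -5]
  drop -2 from [-5, -2] -> [-5]
  drop -2 from [5, -3, -2] -> [5, -3]
  satisfied 2 clause(s); 4 remain; assigned so far: [1, 2]
unit clause [-5] forces x5=F; simplify:
  drop 5 from [5, -3] -> [-3]
  drop 5 from [5, 3] -> [3]
  satisfied 2 clause(s); 2 remain; assigned so far: [1, 2, 5]
unit clause [-3] forces x3=F; simplify:
  drop 3 from [3] -> [] (empty!)
  satisfied 1 clause(s); 1 remain; assigned so far: [1, 2, 3, 5]
CONFLICT (empty clause)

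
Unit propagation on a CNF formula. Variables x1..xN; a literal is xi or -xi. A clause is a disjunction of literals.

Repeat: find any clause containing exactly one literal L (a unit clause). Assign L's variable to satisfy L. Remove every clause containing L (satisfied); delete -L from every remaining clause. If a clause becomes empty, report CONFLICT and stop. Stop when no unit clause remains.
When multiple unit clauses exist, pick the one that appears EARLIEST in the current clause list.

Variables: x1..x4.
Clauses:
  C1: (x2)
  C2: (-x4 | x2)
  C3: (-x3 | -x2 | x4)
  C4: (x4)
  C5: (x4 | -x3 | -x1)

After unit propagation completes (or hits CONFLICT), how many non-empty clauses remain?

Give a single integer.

unit clause [2] forces x2=T; simplify:
  drop -2 from [-3, -2, 4] -> [-3, 4]
  satisfied 2 clause(s); 3 remain; assigned so far: [2]
unit clause [4] forces x4=T; simplify:
  satisfied 3 clause(s); 0 remain; assigned so far: [2, 4]

Answer: 0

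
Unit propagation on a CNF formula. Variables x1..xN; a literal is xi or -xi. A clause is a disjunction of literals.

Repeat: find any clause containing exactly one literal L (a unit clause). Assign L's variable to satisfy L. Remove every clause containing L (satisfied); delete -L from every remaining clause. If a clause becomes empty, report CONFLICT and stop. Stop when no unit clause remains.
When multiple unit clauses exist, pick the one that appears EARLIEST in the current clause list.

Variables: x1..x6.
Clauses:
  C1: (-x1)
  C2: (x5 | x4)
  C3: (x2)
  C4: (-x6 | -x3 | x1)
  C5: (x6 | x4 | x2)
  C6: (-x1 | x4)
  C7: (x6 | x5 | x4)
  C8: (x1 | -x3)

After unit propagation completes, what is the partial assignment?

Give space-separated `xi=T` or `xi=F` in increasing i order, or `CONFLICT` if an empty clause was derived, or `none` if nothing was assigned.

unit clause [-1] forces x1=F; simplify:
  drop 1 from [-6, -3, 1] -> [-6, -3]
  drop 1 from [1, -3] -> [-3]
  satisfied 2 clause(s); 6 remain; assigned so far: [1]
unit clause [2] forces x2=T; simplify:
  satisfied 2 clause(s); 4 remain; assigned so far: [1, 2]
unit clause [-3] forces x3=F; simplify:
  satisfied 2 clause(s); 2 remain; assigned so far: [1, 2, 3]

Answer: x1=F x2=T x3=F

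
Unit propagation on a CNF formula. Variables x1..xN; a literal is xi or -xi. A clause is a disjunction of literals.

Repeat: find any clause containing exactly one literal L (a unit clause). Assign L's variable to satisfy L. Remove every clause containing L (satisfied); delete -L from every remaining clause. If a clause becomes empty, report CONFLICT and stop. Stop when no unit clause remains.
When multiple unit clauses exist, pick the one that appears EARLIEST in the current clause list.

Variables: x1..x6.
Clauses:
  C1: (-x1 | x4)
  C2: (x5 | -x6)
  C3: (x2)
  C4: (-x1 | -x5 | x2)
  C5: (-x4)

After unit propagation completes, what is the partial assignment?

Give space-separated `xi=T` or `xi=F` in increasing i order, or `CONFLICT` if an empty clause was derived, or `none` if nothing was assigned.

Answer: x1=F x2=T x4=F

Derivation:
unit clause [2] forces x2=T; simplify:
  satisfied 2 clause(s); 3 remain; assigned so far: [2]
unit clause [-4] forces x4=F; simplify:
  drop 4 from [-1, 4] -> [-1]
  satisfied 1 clause(s); 2 remain; assigned so far: [2, 4]
unit clause [-1] forces x1=F; simplify:
  satisfied 1 clause(s); 1 remain; assigned so far: [1, 2, 4]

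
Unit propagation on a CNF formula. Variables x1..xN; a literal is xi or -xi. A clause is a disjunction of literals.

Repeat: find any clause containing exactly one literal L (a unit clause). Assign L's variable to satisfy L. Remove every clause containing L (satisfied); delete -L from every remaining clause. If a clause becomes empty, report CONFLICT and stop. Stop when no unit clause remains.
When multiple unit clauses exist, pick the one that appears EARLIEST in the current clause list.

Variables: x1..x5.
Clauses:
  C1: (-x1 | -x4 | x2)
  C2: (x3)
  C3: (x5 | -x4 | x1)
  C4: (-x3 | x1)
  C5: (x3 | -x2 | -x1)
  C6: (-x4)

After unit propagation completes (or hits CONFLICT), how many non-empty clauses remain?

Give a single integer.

unit clause [3] forces x3=T; simplify:
  drop -3 from [-3, 1] -> [1]
  satisfied 2 clause(s); 4 remain; assigned so far: [3]
unit clause [1] forces x1=T; simplify:
  drop -1 from [-1, -4, 2] -> [-4, 2]
  satisfied 2 clause(s); 2 remain; assigned so far: [1, 3]
unit clause [-4] forces x4=F; simplify:
  satisfied 2 clause(s); 0 remain; assigned so far: [1, 3, 4]

Answer: 0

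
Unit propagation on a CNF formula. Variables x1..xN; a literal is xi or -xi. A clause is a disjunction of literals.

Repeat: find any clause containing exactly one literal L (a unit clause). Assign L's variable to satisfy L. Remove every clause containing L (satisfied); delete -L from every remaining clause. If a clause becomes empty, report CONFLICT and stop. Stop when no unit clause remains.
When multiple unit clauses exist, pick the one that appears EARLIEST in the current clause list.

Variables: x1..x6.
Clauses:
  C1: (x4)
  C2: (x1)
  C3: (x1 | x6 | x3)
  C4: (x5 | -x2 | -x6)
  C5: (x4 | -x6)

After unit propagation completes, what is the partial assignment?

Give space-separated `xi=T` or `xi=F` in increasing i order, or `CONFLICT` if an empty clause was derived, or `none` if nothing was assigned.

unit clause [4] forces x4=T; simplify:
  satisfied 2 clause(s); 3 remain; assigned so far: [4]
unit clause [1] forces x1=T; simplify:
  satisfied 2 clause(s); 1 remain; assigned so far: [1, 4]

Answer: x1=T x4=T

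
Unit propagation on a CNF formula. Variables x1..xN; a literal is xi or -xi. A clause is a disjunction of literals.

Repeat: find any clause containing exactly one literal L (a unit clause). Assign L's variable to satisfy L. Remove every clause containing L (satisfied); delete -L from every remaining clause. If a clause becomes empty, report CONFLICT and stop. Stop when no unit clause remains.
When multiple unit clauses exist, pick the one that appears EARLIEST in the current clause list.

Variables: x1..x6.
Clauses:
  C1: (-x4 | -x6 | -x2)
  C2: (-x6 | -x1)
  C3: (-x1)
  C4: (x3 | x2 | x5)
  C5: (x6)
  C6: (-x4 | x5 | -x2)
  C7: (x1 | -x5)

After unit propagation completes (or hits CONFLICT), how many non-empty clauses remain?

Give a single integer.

unit clause [-1] forces x1=F; simplify:
  drop 1 from [1, -5] -> [-5]
  satisfied 2 clause(s); 5 remain; assigned so far: [1]
unit clause [6] forces x6=T; simplify:
  drop -6 from [-4, -6, -2] -> [-4, -2]
  satisfied 1 clause(s); 4 remain; assigned so far: [1, 6]
unit clause [-5] forces x5=F; simplify:
  drop 5 from [3, 2, 5] -> [3, 2]
  drop 5 from [-4, 5, -2] -> [-4, -2]
  satisfied 1 clause(s); 3 remain; assigned so far: [1, 5, 6]

Answer: 3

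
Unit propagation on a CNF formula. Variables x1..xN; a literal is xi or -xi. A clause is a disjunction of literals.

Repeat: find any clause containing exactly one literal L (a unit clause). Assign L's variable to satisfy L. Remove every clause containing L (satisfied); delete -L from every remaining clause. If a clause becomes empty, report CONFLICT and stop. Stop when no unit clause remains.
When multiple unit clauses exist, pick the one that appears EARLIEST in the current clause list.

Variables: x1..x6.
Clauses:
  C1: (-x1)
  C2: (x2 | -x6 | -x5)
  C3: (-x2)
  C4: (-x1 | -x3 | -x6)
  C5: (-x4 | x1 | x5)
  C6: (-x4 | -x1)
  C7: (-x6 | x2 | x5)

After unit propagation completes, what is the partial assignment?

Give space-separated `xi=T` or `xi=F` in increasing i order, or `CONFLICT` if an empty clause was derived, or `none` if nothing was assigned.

unit clause [-1] forces x1=F; simplify:
  drop 1 from [-4, 1, 5] -> [-4, 5]
  satisfied 3 clause(s); 4 remain; assigned so far: [1]
unit clause [-2] forces x2=F; simplify:
  drop 2 from [2, -6, -5] -> [-6, -5]
  drop 2 from [-6, 2, 5] -> [-6, 5]
  satisfied 1 clause(s); 3 remain; assigned so far: [1, 2]

Answer: x1=F x2=F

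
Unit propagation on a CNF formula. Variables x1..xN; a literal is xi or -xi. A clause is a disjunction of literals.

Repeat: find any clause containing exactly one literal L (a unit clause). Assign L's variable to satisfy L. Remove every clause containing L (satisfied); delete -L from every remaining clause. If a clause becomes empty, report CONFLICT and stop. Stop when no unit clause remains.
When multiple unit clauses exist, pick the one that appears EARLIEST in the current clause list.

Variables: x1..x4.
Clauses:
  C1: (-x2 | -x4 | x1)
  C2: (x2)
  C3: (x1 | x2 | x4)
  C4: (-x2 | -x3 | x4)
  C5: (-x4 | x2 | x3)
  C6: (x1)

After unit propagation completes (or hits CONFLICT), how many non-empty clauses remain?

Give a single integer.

Answer: 1

Derivation:
unit clause [2] forces x2=T; simplify:
  drop -2 from [-2, -4, 1] -> [-4, 1]
  drop -2 from [-2, -3, 4] -> [-3, 4]
  satisfied 3 clause(s); 3 remain; assigned so far: [2]
unit clause [1] forces x1=T; simplify:
  satisfied 2 clause(s); 1 remain; assigned so far: [1, 2]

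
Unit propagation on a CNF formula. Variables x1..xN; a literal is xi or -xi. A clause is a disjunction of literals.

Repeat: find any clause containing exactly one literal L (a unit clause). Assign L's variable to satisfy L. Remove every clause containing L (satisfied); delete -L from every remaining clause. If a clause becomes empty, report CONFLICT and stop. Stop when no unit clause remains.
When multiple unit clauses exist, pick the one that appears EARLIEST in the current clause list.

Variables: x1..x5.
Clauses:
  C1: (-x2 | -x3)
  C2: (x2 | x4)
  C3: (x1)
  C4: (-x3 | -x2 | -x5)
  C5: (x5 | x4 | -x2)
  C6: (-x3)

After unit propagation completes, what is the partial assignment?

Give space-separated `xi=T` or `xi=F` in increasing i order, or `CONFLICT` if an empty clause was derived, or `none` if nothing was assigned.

Answer: x1=T x3=F

Derivation:
unit clause [1] forces x1=T; simplify:
  satisfied 1 clause(s); 5 remain; assigned so far: [1]
unit clause [-3] forces x3=F; simplify:
  satisfied 3 clause(s); 2 remain; assigned so far: [1, 3]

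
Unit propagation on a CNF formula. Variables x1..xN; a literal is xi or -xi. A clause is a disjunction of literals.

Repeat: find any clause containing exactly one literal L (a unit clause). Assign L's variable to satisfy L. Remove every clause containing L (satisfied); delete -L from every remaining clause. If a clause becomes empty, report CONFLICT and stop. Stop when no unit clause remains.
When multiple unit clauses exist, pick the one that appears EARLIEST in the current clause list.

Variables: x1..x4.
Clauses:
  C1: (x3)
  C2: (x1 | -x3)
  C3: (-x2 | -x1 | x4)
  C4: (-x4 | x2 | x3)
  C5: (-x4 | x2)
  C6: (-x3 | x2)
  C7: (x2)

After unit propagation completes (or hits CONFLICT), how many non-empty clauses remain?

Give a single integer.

unit clause [3] forces x3=T; simplify:
  drop -3 from [1, -3] -> [1]
  drop -3 from [-3, 2] -> [2]
  satisfied 2 clause(s); 5 remain; assigned so far: [3]
unit clause [1] forces x1=T; simplify:
  drop -1 from [-2, -1, 4] -> [-2, 4]
  satisfied 1 clause(s); 4 remain; assigned so far: [1, 3]
unit clause [2] forces x2=T; simplify:
  drop -2 from [-2, 4] -> [4]
  satisfied 3 clause(s); 1 remain; assigned so far: [1, 2, 3]
unit clause [4] forces x4=T; simplify:
  satisfied 1 clause(s); 0 remain; assigned so far: [1, 2, 3, 4]

Answer: 0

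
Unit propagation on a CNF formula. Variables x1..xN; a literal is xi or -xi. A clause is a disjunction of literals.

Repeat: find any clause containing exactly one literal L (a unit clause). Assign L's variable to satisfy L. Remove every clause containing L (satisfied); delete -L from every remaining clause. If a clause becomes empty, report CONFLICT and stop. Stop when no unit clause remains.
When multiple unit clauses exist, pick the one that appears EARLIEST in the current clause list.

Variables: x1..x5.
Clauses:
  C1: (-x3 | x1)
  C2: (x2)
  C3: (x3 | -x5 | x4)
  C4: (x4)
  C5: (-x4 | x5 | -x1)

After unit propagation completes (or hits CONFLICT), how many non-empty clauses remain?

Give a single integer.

unit clause [2] forces x2=T; simplify:
  satisfied 1 clause(s); 4 remain; assigned so far: [2]
unit clause [4] forces x4=T; simplify:
  drop -4 from [-4, 5, -1] -> [5, -1]
  satisfied 2 clause(s); 2 remain; assigned so far: [2, 4]

Answer: 2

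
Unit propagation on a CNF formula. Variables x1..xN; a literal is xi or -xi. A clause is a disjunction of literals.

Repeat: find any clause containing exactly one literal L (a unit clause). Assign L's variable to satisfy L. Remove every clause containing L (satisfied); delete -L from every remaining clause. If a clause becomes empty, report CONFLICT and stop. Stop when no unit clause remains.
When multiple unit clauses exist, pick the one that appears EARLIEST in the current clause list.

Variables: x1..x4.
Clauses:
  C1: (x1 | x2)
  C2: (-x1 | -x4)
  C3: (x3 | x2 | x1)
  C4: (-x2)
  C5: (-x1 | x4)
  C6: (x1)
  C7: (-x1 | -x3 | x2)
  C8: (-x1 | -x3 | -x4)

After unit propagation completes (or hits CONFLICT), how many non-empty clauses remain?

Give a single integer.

Answer: 1

Derivation:
unit clause [-2] forces x2=F; simplify:
  drop 2 from [1, 2] -> [1]
  drop 2 from [3, 2, 1] -> [3, 1]
  drop 2 from [-1, -3, 2] -> [-1, -3]
  satisfied 1 clause(s); 7 remain; assigned so far: [2]
unit clause [1] forces x1=T; simplify:
  drop -1 from [-1, -4] -> [-4]
  drop -1 from [-1, 4] -> [4]
  drop -1 from [-1, -3] -> [-3]
  drop -1 from [-1, -3, -4] -> [-3, -4]
  satisfied 3 clause(s); 4 remain; assigned so far: [1, 2]
unit clause [-4] forces x4=F; simplify:
  drop 4 from [4] -> [] (empty!)
  satisfied 2 clause(s); 2 remain; assigned so far: [1, 2, 4]
CONFLICT (empty clause)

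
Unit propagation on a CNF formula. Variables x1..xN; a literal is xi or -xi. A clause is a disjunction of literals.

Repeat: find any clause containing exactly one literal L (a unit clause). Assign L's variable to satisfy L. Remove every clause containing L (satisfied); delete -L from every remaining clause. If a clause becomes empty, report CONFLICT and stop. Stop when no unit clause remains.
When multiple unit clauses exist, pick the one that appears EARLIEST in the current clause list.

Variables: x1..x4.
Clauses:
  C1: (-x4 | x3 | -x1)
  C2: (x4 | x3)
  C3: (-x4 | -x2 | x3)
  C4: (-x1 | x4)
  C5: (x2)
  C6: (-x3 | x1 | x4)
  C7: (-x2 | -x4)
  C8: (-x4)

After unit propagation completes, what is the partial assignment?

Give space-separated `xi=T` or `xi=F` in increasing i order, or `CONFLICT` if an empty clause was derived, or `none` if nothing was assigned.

Answer: CONFLICT

Derivation:
unit clause [2] forces x2=T; simplify:
  drop -2 from [-4, -2, 3] -> [-4, 3]
  drop -2 from [-2, -4] -> [-4]
  satisfied 1 clause(s); 7 remain; assigned so far: [2]
unit clause [-4] forces x4=F; simplify:
  drop 4 from [4, 3] -> [3]
  drop 4 from [-1, 4] -> [-1]
  drop 4 from [-3, 1, 4] -> [-3, 1]
  satisfied 4 clause(s); 3 remain; assigned so far: [2, 4]
unit clause [3] forces x3=T; simplify:
  drop -3 from [-3, 1] -> [1]
  satisfied 1 clause(s); 2 remain; assigned so far: [2, 3, 4]
unit clause [-1] forces x1=F; simplify:
  drop 1 from [1] -> [] (empty!)
  satisfied 1 clause(s); 1 remain; assigned so far: [1, 2, 3, 4]
CONFLICT (empty clause)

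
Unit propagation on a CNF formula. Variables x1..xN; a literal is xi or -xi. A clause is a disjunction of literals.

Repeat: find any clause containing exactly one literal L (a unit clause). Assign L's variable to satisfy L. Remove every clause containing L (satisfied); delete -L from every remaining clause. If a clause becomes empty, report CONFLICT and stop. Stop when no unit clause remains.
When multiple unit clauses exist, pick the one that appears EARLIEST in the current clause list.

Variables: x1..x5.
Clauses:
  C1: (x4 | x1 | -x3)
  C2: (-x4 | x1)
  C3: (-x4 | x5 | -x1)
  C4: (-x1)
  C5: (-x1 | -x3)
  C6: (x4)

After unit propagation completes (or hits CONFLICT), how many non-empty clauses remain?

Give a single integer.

Answer: 1

Derivation:
unit clause [-1] forces x1=F; simplify:
  drop 1 from [4, 1, -3] -> [4, -3]
  drop 1 from [-4, 1] -> [-4]
  satisfied 3 clause(s); 3 remain; assigned so far: [1]
unit clause [-4] forces x4=F; simplify:
  drop 4 from [4, -3] -> [-3]
  drop 4 from [4] -> [] (empty!)
  satisfied 1 clause(s); 2 remain; assigned so far: [1, 4]
CONFLICT (empty clause)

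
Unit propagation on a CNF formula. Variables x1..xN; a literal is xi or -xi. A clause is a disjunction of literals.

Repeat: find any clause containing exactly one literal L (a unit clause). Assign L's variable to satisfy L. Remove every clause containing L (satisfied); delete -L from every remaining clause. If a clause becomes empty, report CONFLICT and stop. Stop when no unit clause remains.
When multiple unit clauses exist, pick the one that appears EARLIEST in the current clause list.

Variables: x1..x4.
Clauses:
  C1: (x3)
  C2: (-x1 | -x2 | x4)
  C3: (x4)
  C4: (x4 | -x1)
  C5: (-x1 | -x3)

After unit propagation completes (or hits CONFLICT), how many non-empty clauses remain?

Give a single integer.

Answer: 0

Derivation:
unit clause [3] forces x3=T; simplify:
  drop -3 from [-1, -3] -> [-1]
  satisfied 1 clause(s); 4 remain; assigned so far: [3]
unit clause [4] forces x4=T; simplify:
  satisfied 3 clause(s); 1 remain; assigned so far: [3, 4]
unit clause [-1] forces x1=F; simplify:
  satisfied 1 clause(s); 0 remain; assigned so far: [1, 3, 4]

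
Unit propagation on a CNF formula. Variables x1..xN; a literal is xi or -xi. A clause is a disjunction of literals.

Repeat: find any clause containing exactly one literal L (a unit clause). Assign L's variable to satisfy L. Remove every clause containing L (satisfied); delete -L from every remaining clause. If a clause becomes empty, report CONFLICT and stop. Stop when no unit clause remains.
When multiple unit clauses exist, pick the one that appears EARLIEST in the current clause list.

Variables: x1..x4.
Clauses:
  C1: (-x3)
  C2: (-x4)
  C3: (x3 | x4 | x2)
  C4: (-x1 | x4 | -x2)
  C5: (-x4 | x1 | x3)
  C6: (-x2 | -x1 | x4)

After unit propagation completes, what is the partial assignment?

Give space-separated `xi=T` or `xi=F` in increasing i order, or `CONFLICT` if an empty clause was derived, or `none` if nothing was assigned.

unit clause [-3] forces x3=F; simplify:
  drop 3 from [3, 4, 2] -> [4, 2]
  drop 3 from [-4, 1, 3] -> [-4, 1]
  satisfied 1 clause(s); 5 remain; assigned so far: [3]
unit clause [-4] forces x4=F; simplify:
  drop 4 from [4, 2] -> [2]
  drop 4 from [-1, 4, -2] -> [-1, -2]
  drop 4 from [-2, -1, 4] -> [-2, -1]
  satisfied 2 clause(s); 3 remain; assigned so far: [3, 4]
unit clause [2] forces x2=T; simplify:
  drop -2 from [-1, -2] -> [-1]
  drop -2 from [-2, -1] -> [-1]
  satisfied 1 clause(s); 2 remain; assigned so far: [2, 3, 4]
unit clause [-1] forces x1=F; simplify:
  satisfied 2 clause(s); 0 remain; assigned so far: [1, 2, 3, 4]

Answer: x1=F x2=T x3=F x4=F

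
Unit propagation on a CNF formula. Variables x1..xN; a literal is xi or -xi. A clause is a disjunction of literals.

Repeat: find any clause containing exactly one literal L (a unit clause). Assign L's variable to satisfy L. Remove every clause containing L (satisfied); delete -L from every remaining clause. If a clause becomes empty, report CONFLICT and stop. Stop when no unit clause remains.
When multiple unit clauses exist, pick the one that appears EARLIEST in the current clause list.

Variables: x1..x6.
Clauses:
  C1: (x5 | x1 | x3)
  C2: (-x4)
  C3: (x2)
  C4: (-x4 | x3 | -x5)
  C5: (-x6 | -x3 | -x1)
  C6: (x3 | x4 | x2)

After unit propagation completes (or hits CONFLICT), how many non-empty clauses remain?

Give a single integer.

Answer: 2

Derivation:
unit clause [-4] forces x4=F; simplify:
  drop 4 from [3, 4, 2] -> [3, 2]
  satisfied 2 clause(s); 4 remain; assigned so far: [4]
unit clause [2] forces x2=T; simplify:
  satisfied 2 clause(s); 2 remain; assigned so far: [2, 4]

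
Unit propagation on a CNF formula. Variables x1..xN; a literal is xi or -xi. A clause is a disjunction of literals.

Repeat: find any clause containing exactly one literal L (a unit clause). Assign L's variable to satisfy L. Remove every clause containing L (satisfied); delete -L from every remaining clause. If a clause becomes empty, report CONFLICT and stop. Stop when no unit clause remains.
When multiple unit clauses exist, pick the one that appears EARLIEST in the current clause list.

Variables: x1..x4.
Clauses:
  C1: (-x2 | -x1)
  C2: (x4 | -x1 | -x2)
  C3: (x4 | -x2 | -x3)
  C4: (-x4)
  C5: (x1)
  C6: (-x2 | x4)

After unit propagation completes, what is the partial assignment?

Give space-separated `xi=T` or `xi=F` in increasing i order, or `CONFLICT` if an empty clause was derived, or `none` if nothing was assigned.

Answer: x1=T x2=F x4=F

Derivation:
unit clause [-4] forces x4=F; simplify:
  drop 4 from [4, -1, -2] -> [-1, -2]
  drop 4 from [4, -2, -3] -> [-2, -3]
  drop 4 from [-2, 4] -> [-2]
  satisfied 1 clause(s); 5 remain; assigned so far: [4]
unit clause [1] forces x1=T; simplify:
  drop -1 from [-2, -1] -> [-2]
  drop -1 from [-1, -2] -> [-2]
  satisfied 1 clause(s); 4 remain; assigned so far: [1, 4]
unit clause [-2] forces x2=F; simplify:
  satisfied 4 clause(s); 0 remain; assigned so far: [1, 2, 4]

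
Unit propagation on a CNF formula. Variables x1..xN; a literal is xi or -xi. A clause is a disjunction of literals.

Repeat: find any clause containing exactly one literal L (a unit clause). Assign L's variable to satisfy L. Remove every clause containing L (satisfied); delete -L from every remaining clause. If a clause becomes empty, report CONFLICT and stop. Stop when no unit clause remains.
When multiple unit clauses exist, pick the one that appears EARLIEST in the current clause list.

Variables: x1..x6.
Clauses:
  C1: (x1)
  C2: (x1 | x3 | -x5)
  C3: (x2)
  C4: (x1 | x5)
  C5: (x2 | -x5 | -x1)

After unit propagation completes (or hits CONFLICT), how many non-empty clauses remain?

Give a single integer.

Answer: 0

Derivation:
unit clause [1] forces x1=T; simplify:
  drop -1 from [2, -5, -1] -> [2, -5]
  satisfied 3 clause(s); 2 remain; assigned so far: [1]
unit clause [2] forces x2=T; simplify:
  satisfied 2 clause(s); 0 remain; assigned so far: [1, 2]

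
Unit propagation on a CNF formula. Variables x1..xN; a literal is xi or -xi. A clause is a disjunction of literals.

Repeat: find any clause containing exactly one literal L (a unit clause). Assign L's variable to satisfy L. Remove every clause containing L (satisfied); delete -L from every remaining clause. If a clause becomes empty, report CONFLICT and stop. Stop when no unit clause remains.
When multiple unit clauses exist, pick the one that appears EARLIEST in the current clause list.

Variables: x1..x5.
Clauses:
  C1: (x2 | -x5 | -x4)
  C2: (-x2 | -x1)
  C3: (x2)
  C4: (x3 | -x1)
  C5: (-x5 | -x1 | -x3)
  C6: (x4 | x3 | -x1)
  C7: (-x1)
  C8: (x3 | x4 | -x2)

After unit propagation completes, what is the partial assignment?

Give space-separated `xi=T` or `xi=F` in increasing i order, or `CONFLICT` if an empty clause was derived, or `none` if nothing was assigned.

unit clause [2] forces x2=T; simplify:
  drop -2 from [-2, -1] -> [-1]
  drop -2 from [3, 4, -2] -> [3, 4]
  satisfied 2 clause(s); 6 remain; assigned so far: [2]
unit clause [-1] forces x1=F; simplify:
  satisfied 5 clause(s); 1 remain; assigned so far: [1, 2]

Answer: x1=F x2=T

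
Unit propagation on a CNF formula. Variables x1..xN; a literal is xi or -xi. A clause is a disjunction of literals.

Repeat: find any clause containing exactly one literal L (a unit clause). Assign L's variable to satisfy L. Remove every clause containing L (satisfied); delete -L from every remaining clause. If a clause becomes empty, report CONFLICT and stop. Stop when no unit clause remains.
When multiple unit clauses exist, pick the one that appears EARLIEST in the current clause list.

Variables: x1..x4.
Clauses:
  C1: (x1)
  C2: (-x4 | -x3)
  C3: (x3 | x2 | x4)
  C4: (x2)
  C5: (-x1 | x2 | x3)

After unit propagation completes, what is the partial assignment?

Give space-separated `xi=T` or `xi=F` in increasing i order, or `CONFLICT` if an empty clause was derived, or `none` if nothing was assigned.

unit clause [1] forces x1=T; simplify:
  drop -1 from [-1, 2, 3] -> [2, 3]
  satisfied 1 clause(s); 4 remain; assigned so far: [1]
unit clause [2] forces x2=T; simplify:
  satisfied 3 clause(s); 1 remain; assigned so far: [1, 2]

Answer: x1=T x2=T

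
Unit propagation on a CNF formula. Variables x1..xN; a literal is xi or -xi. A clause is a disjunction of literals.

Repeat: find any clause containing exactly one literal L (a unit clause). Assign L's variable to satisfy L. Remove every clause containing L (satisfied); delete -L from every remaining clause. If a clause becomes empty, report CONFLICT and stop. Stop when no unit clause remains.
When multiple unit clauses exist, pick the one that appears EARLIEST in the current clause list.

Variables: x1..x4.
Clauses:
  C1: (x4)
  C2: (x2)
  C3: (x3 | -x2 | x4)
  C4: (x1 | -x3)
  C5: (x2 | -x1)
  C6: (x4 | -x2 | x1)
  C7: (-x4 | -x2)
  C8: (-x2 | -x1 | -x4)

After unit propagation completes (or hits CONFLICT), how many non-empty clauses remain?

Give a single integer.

unit clause [4] forces x4=T; simplify:
  drop -4 from [-4, -2] -> [-2]
  drop -4 from [-2, -1, -4] -> [-2, -1]
  satisfied 3 clause(s); 5 remain; assigned so far: [4]
unit clause [2] forces x2=T; simplify:
  drop -2 from [-2] -> [] (empty!)
  drop -2 from [-2, -1] -> [-1]
  satisfied 2 clause(s); 3 remain; assigned so far: [2, 4]
CONFLICT (empty clause)

Answer: 2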